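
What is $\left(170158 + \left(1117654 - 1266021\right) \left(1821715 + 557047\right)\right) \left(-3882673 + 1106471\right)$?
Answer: $979803893294418192$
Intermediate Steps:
$\left(170158 + \left(1117654 - 1266021\right) \left(1821715 + 557047\right)\right) \left(-3882673 + 1106471\right) = \left(170158 - 352929781654\right) \left(-2776202\right) = \left(-352929611496\right) \left(-2776202\right) = 979803893294418192$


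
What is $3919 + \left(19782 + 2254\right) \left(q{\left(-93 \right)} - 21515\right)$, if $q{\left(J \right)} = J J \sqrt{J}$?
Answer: $-474100621 + 190589364 i \sqrt{93} \approx -4.741 \cdot 10^{8} + 1.838 \cdot 10^{9} i$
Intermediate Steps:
$q{\left(J \right)} = J^{\frac{5}{2}}$ ($q{\left(J \right)} = J^{2} \sqrt{J} = J^{\frac{5}{2}}$)
$3919 + \left(19782 + 2254\right) \left(q{\left(-93 \right)} - 21515\right) = 3919 + \left(19782 + 2254\right) \left(\left(-93\right)^{\frac{5}{2}} - 21515\right) = 3919 + 22036 \left(8649 i \sqrt{93} - 21515\right) = 3919 + 22036 \left(-21515 + 8649 i \sqrt{93}\right) = 3919 - \left(474104540 - 190589364 i \sqrt{93}\right) = -474100621 + 190589364 i \sqrt{93}$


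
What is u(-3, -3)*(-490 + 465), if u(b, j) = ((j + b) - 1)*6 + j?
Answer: 1125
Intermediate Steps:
u(b, j) = -6 + 6*b + 7*j (u(b, j) = ((b + j) - 1)*6 + j = (-1 + b + j)*6 + j = (-6 + 6*b + 6*j) + j = -6 + 6*b + 7*j)
u(-3, -3)*(-490 + 465) = (-6 + 6*(-3) + 7*(-3))*(-490 + 465) = (-6 - 18 - 21)*(-25) = -45*(-25) = 1125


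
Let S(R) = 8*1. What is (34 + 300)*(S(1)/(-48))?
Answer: -167/3 ≈ -55.667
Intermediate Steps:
S(R) = 8
(34 + 300)*(S(1)/(-48)) = (34 + 300)*(8/(-48)) = 334*(8*(-1/48)) = 334*(-⅙) = -167/3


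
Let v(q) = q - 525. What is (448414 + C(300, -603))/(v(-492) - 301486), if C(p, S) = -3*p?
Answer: -447514/302503 ≈ -1.4794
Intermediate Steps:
v(q) = -525 + q
(448414 + C(300, -603))/(v(-492) - 301486) = (448414 - 3*300)/((-525 - 492) - 301486) = (448414 - 900)/(-1017 - 301486) = 447514/(-302503) = 447514*(-1/302503) = -447514/302503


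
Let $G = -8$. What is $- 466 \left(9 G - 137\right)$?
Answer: $97394$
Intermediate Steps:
$- 466 \left(9 G - 137\right) = - 466 \left(9 \left(-8\right) - 137\right) = - 466 \left(-72 - 137\right) = \left(-466\right) \left(-209\right) = 97394$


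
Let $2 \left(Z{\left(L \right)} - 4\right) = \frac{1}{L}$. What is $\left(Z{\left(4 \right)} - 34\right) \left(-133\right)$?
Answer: $\frac{31787}{8} \approx 3973.4$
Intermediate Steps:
$Z{\left(L \right)} = 4 + \frac{1}{2 L}$
$\left(Z{\left(4 \right)} - 34\right) \left(-133\right) = \left(\left(4 + \frac{1}{2 \cdot 4}\right) - 34\right) \left(-133\right) = \left(\left(4 + \frac{1}{2} \cdot \frac{1}{4}\right) - 34\right) \left(-133\right) = \left(\left(4 + \frac{1}{8}\right) - 34\right) \left(-133\right) = \left(\frac{33}{8} - 34\right) \left(-133\right) = \left(- \frac{239}{8}\right) \left(-133\right) = \frac{31787}{8}$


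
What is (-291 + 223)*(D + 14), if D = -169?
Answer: 10540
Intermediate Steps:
(-291 + 223)*(D + 14) = (-291 + 223)*(-169 + 14) = -68*(-155) = 10540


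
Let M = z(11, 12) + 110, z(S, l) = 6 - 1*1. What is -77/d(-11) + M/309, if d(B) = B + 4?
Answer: 3514/309 ≈ 11.372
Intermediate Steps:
z(S, l) = 5 (z(S, l) = 6 - 1 = 5)
M = 115 (M = 5 + 110 = 115)
d(B) = 4 + B
-77/d(-11) + M/309 = -77/(4 - 11) + 115/309 = -77/(-7) + 115*(1/309) = -77*(-1/7) + 115/309 = 11 + 115/309 = 3514/309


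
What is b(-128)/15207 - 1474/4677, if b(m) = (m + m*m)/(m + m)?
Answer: -5047135/15805142 ≈ -0.31933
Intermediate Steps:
b(m) = (m + m²)/(2*m) (b(m) = (m + m²)/((2*m)) = (m + m²)*(1/(2*m)) = (m + m²)/(2*m))
b(-128)/15207 - 1474/4677 = (½ + (½)*(-128))/15207 - 1474/4677 = (½ - 64)*(1/15207) - 1474*1/4677 = -127/2*1/15207 - 1474/4677 = -127/30414 - 1474/4677 = -5047135/15805142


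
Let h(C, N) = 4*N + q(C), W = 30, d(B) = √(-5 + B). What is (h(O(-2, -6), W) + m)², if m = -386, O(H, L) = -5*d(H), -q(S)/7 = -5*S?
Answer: -143619 + 93100*I*√7 ≈ -1.4362e+5 + 2.4632e+5*I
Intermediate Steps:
q(S) = 35*S (q(S) = -(-35)*S = 35*S)
O(H, L) = -5*√(-5 + H)
h(C, N) = 4*N + 35*C
(h(O(-2, -6), W) + m)² = ((4*30 + 35*(-5*√(-5 - 2))) - 386)² = ((120 + 35*(-5*I*√7)) - 386)² = ((120 - 175*I*√7) - 386)² = (-266 - 175*I*√7)²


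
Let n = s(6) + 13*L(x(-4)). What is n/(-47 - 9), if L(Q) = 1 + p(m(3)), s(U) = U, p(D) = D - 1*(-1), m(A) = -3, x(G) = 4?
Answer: 1/8 ≈ 0.12500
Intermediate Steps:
p(D) = 1 + D (p(D) = D + 1 = 1 + D)
L(Q) = -1 (L(Q) = 1 + (1 - 3) = 1 - 2 = -1)
n = -7 (n = 6 + 13*(-1) = 6 - 13 = -7)
n/(-47 - 9) = -7/(-47 - 9) = -7/(-56) = -1/56*(-7) = 1/8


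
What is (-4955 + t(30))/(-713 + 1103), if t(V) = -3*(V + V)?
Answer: -79/6 ≈ -13.167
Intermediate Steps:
t(V) = -6*V
(-4955 + t(30))/(-713 + 1103) = (-4955 - 6*30)/(-713 + 1103) = (-4955 - 180)/390 = -5135*1/390 = -79/6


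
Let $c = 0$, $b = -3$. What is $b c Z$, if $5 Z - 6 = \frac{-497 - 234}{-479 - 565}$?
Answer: $0$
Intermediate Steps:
$Z = \frac{1399}{1044}$ ($Z = \frac{6}{5} + \frac{\left(-497 - 234\right) \frac{1}{-479 - 565}}{5} = \frac{6}{5} + \frac{\left(-731\right) \frac{1}{-1044}}{5} = \frac{6}{5} + \frac{\left(-731\right) \left(- \frac{1}{1044}\right)}{5} = \frac{6}{5} + \frac{1}{5} \cdot \frac{731}{1044} = \frac{6}{5} + \frac{731}{5220} = \frac{1399}{1044} \approx 1.34$)
$b c Z = \left(-3\right) 0 \cdot \frac{1399}{1044} = 0 \cdot \frac{1399}{1044} = 0$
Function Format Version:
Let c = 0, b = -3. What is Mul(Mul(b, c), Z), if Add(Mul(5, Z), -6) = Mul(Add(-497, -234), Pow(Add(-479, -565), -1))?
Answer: 0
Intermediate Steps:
Z = Rational(1399, 1044) (Z = Add(Rational(6, 5), Mul(Rational(1, 5), Mul(Add(-497, -234), Pow(Add(-479, -565), -1)))) = Add(Rational(6, 5), Mul(Rational(1, 5), Mul(-731, Pow(-1044, -1)))) = Add(Rational(6, 5), Mul(Rational(1, 5), Mul(-731, Rational(-1, 1044)))) = Add(Rational(6, 5), Mul(Rational(1, 5), Rational(731, 1044))) = Add(Rational(6, 5), Rational(731, 5220)) = Rational(1399, 1044) ≈ 1.3400)
Mul(Mul(b, c), Z) = Mul(Mul(-3, 0), Rational(1399, 1044)) = Mul(0, Rational(1399, 1044)) = 0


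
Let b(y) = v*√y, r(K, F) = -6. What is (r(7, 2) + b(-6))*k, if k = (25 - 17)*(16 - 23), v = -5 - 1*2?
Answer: 336 + 392*I*√6 ≈ 336.0 + 960.2*I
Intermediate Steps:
v = -7 (v = -5 - 2 = -7)
b(y) = -7*√y
k = -56 (k = 8*(-7) = -56)
(r(7, 2) + b(-6))*k = (-6 - 7*I*√6)*(-56) = 336 + 392*I*√6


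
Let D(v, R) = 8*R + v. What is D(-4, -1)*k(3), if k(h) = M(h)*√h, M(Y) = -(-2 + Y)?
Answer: 12*√3 ≈ 20.785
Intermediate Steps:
M(Y) = 2 - Y
D(v, R) = v + 8*R
k(h) = √h*(2 - h) (k(h) = (2 - h)*√h = √h*(2 - h))
D(-4, -1)*k(3) = (-4 + 8*(-1))*(√3*(2 - 1*3)) = (-4 - 8)*(√3*(2 - 3)) = -12*√3*(-1) = -(-12)*√3 = 12*√3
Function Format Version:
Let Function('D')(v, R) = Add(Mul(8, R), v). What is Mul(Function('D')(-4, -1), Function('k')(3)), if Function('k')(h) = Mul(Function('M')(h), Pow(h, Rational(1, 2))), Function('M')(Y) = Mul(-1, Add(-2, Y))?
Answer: Mul(12, Pow(3, Rational(1, 2))) ≈ 20.785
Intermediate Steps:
Function('M')(Y) = Add(2, Mul(-1, Y))
Function('D')(v, R) = Add(v, Mul(8, R))
Function('k')(h) = Mul(Pow(h, Rational(1, 2)), Add(2, Mul(-1, h))) (Function('k')(h) = Mul(Add(2, Mul(-1, h)), Pow(h, Rational(1, 2))) = Mul(Pow(h, Rational(1, 2)), Add(2, Mul(-1, h))))
Mul(Function('D')(-4, -1), Function('k')(3)) = Mul(Add(-4, Mul(8, -1)), Mul(Pow(3, Rational(1, 2)), Add(2, Mul(-1, 3)))) = Mul(Add(-4, -8), Mul(Pow(3, Rational(1, 2)), Add(2, -3))) = Mul(-12, Mul(Pow(3, Rational(1, 2)), -1)) = Mul(-12, Mul(-1, Pow(3, Rational(1, 2)))) = Mul(12, Pow(3, Rational(1, 2)))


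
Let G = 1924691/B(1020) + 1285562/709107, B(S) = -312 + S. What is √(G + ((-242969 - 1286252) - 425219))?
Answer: I*√13664854280945445124197/83674626 ≈ 1397.0*I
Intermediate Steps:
G = 455240679611/167349252 (G = 1924691/(-312 + 1020) + 1285562/709107 = 1924691/708 + 1285562*(1/709107) = 1924691*(1/708) + 1285562/709107 = 1924691/708 + 1285562/709107 = 455240679611/167349252 ≈ 2720.3)
√(G + ((-242969 - 1286252) - 425219)) = √(455240679611/167349252 + ((-242969 - 1286252) - 425219)) = √(455240679611/167349252 + (-1529221 - 425219)) = √(455240679611/167349252 - 1954440) = √(-326618831399269/167349252) = I*√13664854280945445124197/83674626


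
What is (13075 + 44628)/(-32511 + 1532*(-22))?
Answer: -3037/3485 ≈ -0.87145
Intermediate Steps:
(13075 + 44628)/(-32511 + 1532*(-22)) = 57703/(-32511 - 33704) = 57703/(-66215) = 57703*(-1/66215) = -3037/3485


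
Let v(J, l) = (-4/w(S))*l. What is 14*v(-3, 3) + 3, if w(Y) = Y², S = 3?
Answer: -47/3 ≈ -15.667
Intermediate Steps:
v(J, l) = -4*l/9 (v(J, l) = (-4/(3²))*l = (-4/9)*l = (-4*⅑)*l = -4*l/9)
14*v(-3, 3) + 3 = 14*(-4/9*3) + 3 = 14*(-4/3) + 3 = -56/3 + 3 = -47/3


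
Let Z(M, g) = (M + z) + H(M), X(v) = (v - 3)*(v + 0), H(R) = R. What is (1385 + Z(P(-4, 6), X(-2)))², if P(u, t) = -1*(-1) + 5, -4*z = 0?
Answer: 1951609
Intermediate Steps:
z = 0 (z = -¼*0 = 0)
P(u, t) = 6 (P(u, t) = 1 + 5 = 6)
X(v) = v*(-3 + v) (X(v) = (-3 + v)*v = v*(-3 + v))
Z(M, g) = 2*M (Z(M, g) = (M + 0) + M = M + M = 2*M)
(1385 + Z(P(-4, 6), X(-2)))² = (1385 + 2*6)² = (1385 + 12)² = 1397² = 1951609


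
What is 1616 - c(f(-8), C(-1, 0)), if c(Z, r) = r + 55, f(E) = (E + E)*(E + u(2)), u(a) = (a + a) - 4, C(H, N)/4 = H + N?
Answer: 1565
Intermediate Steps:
C(H, N) = 4*H + 4*N (C(H, N) = 4*(H + N) = 4*H + 4*N)
u(a) = -4 + 2*a (u(a) = 2*a - 4 = -4 + 2*a)
f(E) = 2*E² (f(E) = (E + E)*(E + (-4 + 2*2)) = (2*E)*(E + (-4 + 4)) = (2*E)*(E + 0) = (2*E)*E = 2*E²)
c(Z, r) = 55 + r
1616 - c(f(-8), C(-1, 0)) = 1616 - (55 + (4*(-1) + 4*0)) = 1616 - (55 + (-4 + 0)) = 1616 - (55 - 4) = 1616 - 1*51 = 1616 - 51 = 1565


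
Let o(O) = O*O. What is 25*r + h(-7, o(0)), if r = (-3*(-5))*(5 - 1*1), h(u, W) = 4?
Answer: 1504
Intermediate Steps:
o(O) = O²
r = 60 (r = 15*(5 - 1) = 15*4 = 60)
25*r + h(-7, o(0)) = 25*60 + 4 = 1500 + 4 = 1504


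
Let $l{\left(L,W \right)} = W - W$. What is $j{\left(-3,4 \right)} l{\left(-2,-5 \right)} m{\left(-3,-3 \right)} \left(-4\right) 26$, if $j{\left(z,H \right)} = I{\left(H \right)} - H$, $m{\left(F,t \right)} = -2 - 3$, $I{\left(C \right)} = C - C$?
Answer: $0$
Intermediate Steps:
$I{\left(C \right)} = 0$
$l{\left(L,W \right)} = 0$
$m{\left(F,t \right)} = -5$ ($m{\left(F,t \right)} = -2 - 3 = -5$)
$j{\left(z,H \right)} = - H$ ($j{\left(z,H \right)} = 0 - H = - H$)
$j{\left(-3,4 \right)} l{\left(-2,-5 \right)} m{\left(-3,-3 \right)} \left(-4\right) 26 = \left(-1\right) 4 \cdot 0 \left(-5\right) \left(-4\right) 26 = \left(-4\right) 0 \left(-5\right) \left(-4\right) 26 = 0 \left(-5\right) \left(-4\right) 26 = 0 \left(-4\right) 26 = 0 \cdot 26 = 0$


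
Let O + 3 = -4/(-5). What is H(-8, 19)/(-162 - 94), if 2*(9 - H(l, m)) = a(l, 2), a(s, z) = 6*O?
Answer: -39/640 ≈ -0.060938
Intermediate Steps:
O = -11/5 (O = -3 - 4/(-5) = -3 - 4*(-⅕) = -3 + ⅘ = -11/5 ≈ -2.2000)
a(s, z) = -66/5 (a(s, z) = 6*(-11/5) = -66/5)
H(l, m) = 78/5 (H(l, m) = 9 - ½*(-66/5) = 9 + 33/5 = 78/5)
H(-8, 19)/(-162 - 94) = (78/5)/(-162 - 94) = (78/5)/(-256) = -1/256*78/5 = -39/640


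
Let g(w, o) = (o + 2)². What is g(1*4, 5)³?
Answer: 117649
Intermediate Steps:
g(w, o) = (2 + o)²
g(1*4, 5)³ = ((2 + 5)²)³ = (7²)³ = 49³ = 117649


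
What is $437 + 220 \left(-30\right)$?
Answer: $-6163$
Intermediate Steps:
$437 + 220 \left(-30\right) = 437 - 6600 = -6163$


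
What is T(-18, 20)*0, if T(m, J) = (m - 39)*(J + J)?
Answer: 0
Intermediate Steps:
T(m, J) = 2*J*(-39 + m) (T(m, J) = (-39 + m)*(2*J) = 2*J*(-39 + m))
T(-18, 20)*0 = (2*20*(-39 - 18))*0 = (2*20*(-57))*0 = -2280*0 = 0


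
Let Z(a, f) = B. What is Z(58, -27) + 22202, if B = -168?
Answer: 22034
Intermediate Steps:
Z(a, f) = -168
Z(58, -27) + 22202 = -168 + 22202 = 22034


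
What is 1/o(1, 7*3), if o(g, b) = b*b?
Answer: 1/441 ≈ 0.0022676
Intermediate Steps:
o(g, b) = b²
1/o(1, 7*3) = 1/((7*3)²) = 1/(21²) = 1/441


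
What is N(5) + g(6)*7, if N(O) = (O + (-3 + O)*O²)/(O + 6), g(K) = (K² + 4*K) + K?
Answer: 467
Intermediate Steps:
g(K) = K² + 5*K
N(O) = (O + O²*(-3 + O))/(6 + O)
N(5) + g(6)*7 = 5*(1 + 5² - 3*5)/(6 + 5) + (6*(5 + 6))*7 = 5*(1 + 25 - 15)/11 + (6*11)*7 = 5*(1/11)*11 + 66*7 = 5 + 462 = 467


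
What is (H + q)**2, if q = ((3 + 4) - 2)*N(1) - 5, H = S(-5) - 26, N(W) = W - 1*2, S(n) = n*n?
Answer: 121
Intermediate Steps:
S(n) = n**2
N(W) = -2 + W (N(W) = W - 2 = -2 + W)
H = -1 (H = (-5)**2 - 26 = 25 - 26 = -1)
q = -10 (q = ((3 + 4) - 2)*(-2 + 1) - 5 = (7 - 2)*(-1) - 5 = 5*(-1) - 5 = -5 - 5 = -10)
(H + q)**2 = (-1 - 10)**2 = (-11)**2 = 121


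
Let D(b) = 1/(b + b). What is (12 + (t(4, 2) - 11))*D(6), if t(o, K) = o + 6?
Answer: 11/12 ≈ 0.91667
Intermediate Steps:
t(o, K) = 6 + o
D(b) = 1/(2*b)
(12 + (t(4, 2) - 11))*D(6) = (12 + ((6 + 4) - 11))*((½)/6) = (12 + (10 - 11))*((½)*(⅙)) = (12 - 1)*(1/12) = 11*(1/12) = 11/12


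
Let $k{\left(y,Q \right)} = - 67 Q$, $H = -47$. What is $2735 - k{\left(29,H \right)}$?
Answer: $-414$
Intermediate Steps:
$2735 - k{\left(29,H \right)} = 2735 - \left(-67\right) \left(-47\right) = 2735 - 3149 = -414$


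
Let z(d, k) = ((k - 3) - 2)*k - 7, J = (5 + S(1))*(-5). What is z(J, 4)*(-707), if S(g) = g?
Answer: 7777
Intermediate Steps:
J = -30 (J = (5 + 1)*(-5) = 6*(-5) = -30)
z(d, k) = -7 + k*(-5 + k) (z(d, k) = ((-3 + k) - 2)*k - 7 = (-5 + k)*k - 7 = k*(-5 + k) - 7 = -7 + k*(-5 + k))
z(J, 4)*(-707) = (-7 + 4² - 5*4)*(-707) = (-7 + 16 - 20)*(-707) = -11*(-707) = 7777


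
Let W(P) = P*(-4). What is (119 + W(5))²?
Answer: 9801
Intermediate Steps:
W(P) = -4*P
(119 + W(5))² = (119 - 4*5)² = (119 - 20)² = 99² = 9801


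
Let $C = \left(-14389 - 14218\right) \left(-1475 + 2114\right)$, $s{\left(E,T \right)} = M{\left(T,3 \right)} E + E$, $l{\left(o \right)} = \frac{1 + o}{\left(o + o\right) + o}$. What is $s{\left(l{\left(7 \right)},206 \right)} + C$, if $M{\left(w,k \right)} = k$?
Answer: $- \frac{383877301}{21} \approx -1.828 \cdot 10^{7}$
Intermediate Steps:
$l{\left(o \right)} = \frac{1 + o}{3 o}$ ($l{\left(o \right)} = \frac{1 + o}{2 o + o} = \frac{1 + o}{3 o}$)
$s{\left(E,T \right)} = 4 E$ ($s{\left(E,T \right)} = 3 E + E = 4 E$)
$C = -18279873$ ($C = \left(-28607\right) 639 = -18279873$)
$s{\left(l{\left(7 \right)},206 \right)} + C = 4 \frac{1 + 7}{3 \cdot 7} - 18279873 = 4 \cdot \frac{1}{3} \cdot \frac{1}{7} \cdot 8 - 18279873 = 4 \cdot \frac{8}{21} - 18279873 = \frac{32}{21} - 18279873 = - \frac{383877301}{21}$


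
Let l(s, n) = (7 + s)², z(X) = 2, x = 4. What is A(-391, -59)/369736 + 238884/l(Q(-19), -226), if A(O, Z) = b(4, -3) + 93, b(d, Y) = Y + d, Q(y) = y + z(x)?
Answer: 11040503003/4621700 ≈ 2388.8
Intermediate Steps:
Q(y) = 2 + y (Q(y) = y + 2 = 2 + y)
A(O, Z) = 94 (A(O, Z) = (-3 + 4) + 93 = 1 + 93 = 94)
A(-391, -59)/369736 + 238884/l(Q(-19), -226) = 94/369736 + 238884/((7 + (2 - 19))²) = 94*(1/369736) + 238884/((7 - 17)²) = 47/184868 + 238884/((-10)²) = 47/184868 + 238884/100 = 47/184868 + 238884*(1/100) = 47/184868 + 59721/25 = 11040503003/4621700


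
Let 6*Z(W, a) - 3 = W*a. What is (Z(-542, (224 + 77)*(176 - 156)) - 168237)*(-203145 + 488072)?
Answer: -1217281940093/6 ≈ -2.0288e+11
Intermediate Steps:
Z(W, a) = ½ + W*a/6 (Z(W, a) = ½ + (W*a)/6 = ½ + W*a/6)
(Z(-542, (224 + 77)*(176 - 156)) - 168237)*(-203145 + 488072) = ((½ + (⅙)*(-542)*((224 + 77)*(176 - 156))) - 168237)*(-203145 + 488072) = ((½ + (⅙)*(-542)*(301*20)) - 168237)*284927 = ((½ + (⅙)*(-542)*6020) - 168237)*284927 = ((½ - 1631420/3) - 168237)*284927 = (-3262837/6 - 168237)*284927 = -4272259/6*284927 = -1217281940093/6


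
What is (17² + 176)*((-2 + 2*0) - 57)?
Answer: -27435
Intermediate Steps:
(17² + 176)*((-2 + 2*0) - 57) = (289 + 176)*((-2 + 0) - 57) = 465*(-2 - 57) = 465*(-59) = -27435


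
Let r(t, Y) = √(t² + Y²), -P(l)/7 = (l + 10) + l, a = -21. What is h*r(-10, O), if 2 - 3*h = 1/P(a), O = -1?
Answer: 149*√101/224 ≈ 6.6850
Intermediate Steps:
P(l) = -70 - 14*l (P(l) = -7*((l + 10) + l) = -7*((10 + l) + l) = -7*(10 + 2*l) = -70 - 14*l)
r(t, Y) = √(Y² + t²)
h = 149/224 (h = ⅔ - 1/(3*(-70 - 14*(-21))) = ⅔ - 1/(3*(-70 + 294)) = ⅔ - ⅓/224 = ⅔ - ⅓*1/224 = ⅔ - 1/672 = 149/224 ≈ 0.66518)
h*r(-10, O) = 149*√((-1)² + (-10)²)/224 = 149*√(1 + 100)/224 = 149*√101/224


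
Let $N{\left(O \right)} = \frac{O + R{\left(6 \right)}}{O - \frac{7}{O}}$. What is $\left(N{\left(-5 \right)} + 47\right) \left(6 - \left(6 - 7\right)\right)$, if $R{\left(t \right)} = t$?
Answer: $\frac{5887}{18} \approx 327.06$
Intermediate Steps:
$N{\left(O \right)} = \frac{6 + O}{O - \frac{7}{O}}$ ($N{\left(O \right)} = \frac{O + 6}{O - \frac{7}{O}} = \frac{6 + O}{O - \frac{7}{O}}$)
$\left(N{\left(-5 \right)} + 47\right) \left(6 - \left(6 - 7\right)\right) = \left(- \frac{5 \left(6 - 5\right)}{-7 + \left(-5\right)^{2}} + 47\right) \left(6 - \left(6 - 7\right)\right) = \left(\left(-5\right) \frac{1}{-7 + 25} \cdot 1 + 47\right) \left(6 - -1\right) = \left(\left(-5\right) \frac{1}{18} \cdot 1 + 47\right) \left(6 + 1\right) = \left(\left(-5\right) \frac{1}{18} \cdot 1 + 47\right) 7 = \left(- \frac{5}{18} + 47\right) 7 = \frac{841}{18} \cdot 7 = \frac{5887}{18}$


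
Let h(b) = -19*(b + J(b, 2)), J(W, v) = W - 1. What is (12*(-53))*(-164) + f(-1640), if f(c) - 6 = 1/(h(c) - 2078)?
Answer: 6285824911/60261 ≈ 1.0431e+5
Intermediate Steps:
J(W, v) = -1 + W
h(b) = 19 - 38*b (h(b) = -19*(b + (-1 + b)) = -19*(-1 + 2*b) = 19 - 38*b)
f(c) = 6 + 1/(-2059 - 38*c) (f(c) = 6 + 1/((19 - 38*c) - 2078) = 6 + 1/(-2059 - 38*c))
(12*(-53))*(-164) + f(-1640) = (12*(-53))*(-164) + (12353 + 228*(-1640))/(2059 + 38*(-1640)) = -636*(-164) + (12353 - 373920)/(2059 - 62320) = 104304 - 361567/(-60261) = 104304 - 1/60261*(-361567) = 104304 + 361567/60261 = 6285824911/60261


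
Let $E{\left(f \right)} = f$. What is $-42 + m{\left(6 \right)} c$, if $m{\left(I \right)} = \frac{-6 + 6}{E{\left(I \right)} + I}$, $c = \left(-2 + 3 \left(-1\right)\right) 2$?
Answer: $-42$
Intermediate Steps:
$c = -10$ ($c = \left(-2 - 3\right) 2 = \left(-5\right) 2 = -10$)
$m{\left(I \right)} = 0$ ($m{\left(I \right)} = \frac{-6 + 6}{I + I} = \frac{0}{2 I} = 0 \frac{1}{2 I} = 0$)
$-42 + m{\left(6 \right)} c = -42 + 0 \left(-10\right) = -42 + 0 = -42$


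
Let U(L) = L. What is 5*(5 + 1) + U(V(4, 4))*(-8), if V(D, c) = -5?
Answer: 70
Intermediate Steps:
5*(5 + 1) + U(V(4, 4))*(-8) = 5*(5 + 1) - 5*(-8) = 5*6 + 40 = 30 + 40 = 70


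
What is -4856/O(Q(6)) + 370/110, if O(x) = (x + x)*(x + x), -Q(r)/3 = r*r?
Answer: 209107/64152 ≈ 3.2596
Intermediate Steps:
Q(r) = -3*r**2 (Q(r) = -3*r*r = -3*r**2)
O(x) = 4*x**2 (O(x) = (2*x)*(2*x) = 4*x**2)
-4856/O(Q(6)) + 370/110 = -4856/(4*(-3*6**2)**2) + 370/110 = -4856/(4*(-3*36)**2) + 370*(1/110) = -4856/(4*(-108)**2) + 37/11 = -4856/(4*11664) + 37/11 = -4856/46656 + 37/11 = -4856*1/46656 + 37/11 = -607/5832 + 37/11 = 209107/64152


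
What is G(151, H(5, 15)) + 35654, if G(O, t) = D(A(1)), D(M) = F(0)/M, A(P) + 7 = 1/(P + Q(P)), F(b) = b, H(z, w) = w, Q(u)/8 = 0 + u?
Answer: 35654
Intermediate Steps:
Q(u) = 8*u (Q(u) = 8*(0 + u) = 8*u)
A(P) = -7 + 1/(9*P) (A(P) = -7 + 1/(P + 8*P) = -7 + 1/(9*P))
D(M) = 0 (D(M) = 0/M = 0)
G(O, t) = 0
G(151, H(5, 15)) + 35654 = 0 + 35654 = 35654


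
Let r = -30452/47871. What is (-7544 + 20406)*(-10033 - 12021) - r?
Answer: -13579018320856/47871 ≈ -2.8366e+8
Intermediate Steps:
r = -30452/47871 (r = -30452*1/47871 = -30452/47871 ≈ -0.63613)
(-7544 + 20406)*(-10033 - 12021) - r = (-7544 + 20406)*(-10033 - 12021) - 1*(-30452/47871) = 12862*(-22054) + 30452/47871 = -283658548 + 30452/47871 = -13579018320856/47871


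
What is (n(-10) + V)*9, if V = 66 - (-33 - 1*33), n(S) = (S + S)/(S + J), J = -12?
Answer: 13158/11 ≈ 1196.2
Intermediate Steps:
n(S) = 2*S/(-12 + S) (n(S) = (S + S)/(S - 12) = (2*S)/(-12 + S) = 2*S/(-12 + S))
V = 132 (V = 66 - (-33 - 33) = 66 - 1*(-66) = 66 + 66 = 132)
(n(-10) + V)*9 = (2*(-10)/(-12 - 10) + 132)*9 = (2*(-10)/(-22) + 132)*9 = (2*(-10)*(-1/22) + 132)*9 = (10/11 + 132)*9 = (1462/11)*9 = 13158/11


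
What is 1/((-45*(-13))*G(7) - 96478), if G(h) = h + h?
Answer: -1/88288 ≈ -1.1327e-5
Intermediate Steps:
G(h) = 2*h
1/((-45*(-13))*G(7) - 96478) = 1/((-45*(-13))*(2*7) - 96478) = 1/(585*14 - 96478) = 1/(8190 - 96478) = 1/(-88288) = -1/88288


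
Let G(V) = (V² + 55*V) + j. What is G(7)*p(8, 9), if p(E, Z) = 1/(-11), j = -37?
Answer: -397/11 ≈ -36.091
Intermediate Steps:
G(V) = -37 + V² + 55*V (G(V) = (V² + 55*V) - 37 = -37 + V² + 55*V)
p(E, Z) = -1/11
G(7)*p(8, 9) = (-37 + 7² + 55*7)*(-1/11) = (-37 + 49 + 385)*(-1/11) = 397*(-1/11) = -397/11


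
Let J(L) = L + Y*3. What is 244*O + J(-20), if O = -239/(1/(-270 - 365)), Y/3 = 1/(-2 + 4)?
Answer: 74061289/2 ≈ 3.7031e+7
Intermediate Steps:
Y = 3/2 (Y = 3/(-2 + 4) = 3/2 ≈ 1.5000)
J(L) = 9/2 + L (J(L) = L + (3/2)*3 = L + 9/2 = 9/2 + L)
O = 151765 (O = -239/(1/(-635)) = -239/(-1/635) = -239*(-635) = 151765)
244*O + J(-20) = 244*151765 + (9/2 - 20) = 37030660 - 31/2 = 74061289/2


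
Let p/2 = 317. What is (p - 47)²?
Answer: 344569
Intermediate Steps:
p = 634 (p = 2*317 = 634)
(p - 47)² = (634 - 47)² = 587² = 344569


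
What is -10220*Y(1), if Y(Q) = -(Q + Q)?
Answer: 20440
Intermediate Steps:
Y(Q) = -2*Q
-10220*Y(1) = -(-20440) = -10220*(-2) = 20440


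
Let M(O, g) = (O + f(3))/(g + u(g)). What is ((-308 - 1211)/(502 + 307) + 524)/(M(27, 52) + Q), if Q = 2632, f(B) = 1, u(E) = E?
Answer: 3660774/18455717 ≈ 0.19835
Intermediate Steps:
M(O, g) = (1 + O)/(2*g) (M(O, g) = (O + 1)/(g + g) = (1 + O)/((2*g)) = (1 + O)*(1/(2*g)) = (1 + O)/(2*g))
((-308 - 1211)/(502 + 307) + 524)/(M(27, 52) + Q) = ((-308 - 1211)/(502 + 307) + 524)/((½)*(1 + 27)/52 + 2632) = (-1519/809 + 524)/((½)*(1/52)*28 + 2632) = (-1519*1/809 + 524)/(7/26 + 2632) = (-1519/809 + 524)/(68439/26) = (422397/809)*(26/68439) = 3660774/18455717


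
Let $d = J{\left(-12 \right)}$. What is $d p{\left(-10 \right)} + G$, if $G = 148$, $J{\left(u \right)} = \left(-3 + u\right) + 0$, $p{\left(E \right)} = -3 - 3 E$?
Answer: $-257$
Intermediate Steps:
$J{\left(u \right)} = -3 + u$
$d = -15$ ($d = -3 - 12 = -15$)
$d p{\left(-10 \right)} + G = - 15 \left(-3 - -30\right) + 148 = - 15 \left(-3 + 30\right) + 148 = \left(-15\right) 27 + 148 = -405 + 148 = -257$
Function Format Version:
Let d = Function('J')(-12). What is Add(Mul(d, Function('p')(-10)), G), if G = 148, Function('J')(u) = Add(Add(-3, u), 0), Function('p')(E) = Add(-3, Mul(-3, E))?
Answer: -257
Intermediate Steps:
Function('J')(u) = Add(-3, u)
d = -15 (d = Add(-3, -12) = -15)
Add(Mul(d, Function('p')(-10)), G) = Add(Mul(-15, Add(-3, Mul(-3, -10))), 148) = Add(Mul(-15, Add(-3, 30)), 148) = Add(Mul(-15, 27), 148) = Add(-405, 148) = -257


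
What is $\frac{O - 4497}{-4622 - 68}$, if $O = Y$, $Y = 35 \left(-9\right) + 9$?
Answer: $\frac{4803}{4690} \approx 1.0241$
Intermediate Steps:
$Y = -306$ ($Y = -315 + 9 = -306$)
$O = -306$
$\frac{O - 4497}{-4622 - 68} = \frac{-306 - 4497}{-4622 - 68} = - \frac{4803}{-4622 - 68} = - \frac{4803}{-4690} = \left(-4803\right) \left(- \frac{1}{4690}\right) = \frac{4803}{4690}$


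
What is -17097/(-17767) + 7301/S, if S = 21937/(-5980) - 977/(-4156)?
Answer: -201398680102181/94751091194 ≈ -2125.6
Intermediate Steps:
S = -5332982/1553305 (S = 21937*(-1/5980) - 977*(-1/4156) = -21937/5980 + 977/4156 = -5332982/1553305 ≈ -3.4333)
-17097/(-17767) + 7301/S = -17097/(-17767) + 7301/(-5332982/1553305) = -17097*(-1/17767) + 7301*(-1553305/5332982) = 17097/17767 - 11340679805/5332982 = -201398680102181/94751091194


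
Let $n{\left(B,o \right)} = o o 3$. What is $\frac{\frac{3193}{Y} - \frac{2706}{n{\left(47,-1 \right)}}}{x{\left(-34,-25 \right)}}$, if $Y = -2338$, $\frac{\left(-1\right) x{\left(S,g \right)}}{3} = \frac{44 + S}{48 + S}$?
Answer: $\frac{704023}{1670} \approx 421.57$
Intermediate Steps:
$x{\left(S,g \right)} = - \frac{3 \left(44 + S\right)}{48 + S}$ ($x{\left(S,g \right)} = - 3 \frac{44 + S}{48 + S} = - \frac{3 \left(44 + S\right)}{48 + S}$)
$n{\left(B,o \right)} = 3 o^{2}$ ($n{\left(B,o \right)} = o^{2} \cdot 3 = 3 o^{2}$)
$\frac{\frac{3193}{Y} - \frac{2706}{n{\left(47,-1 \right)}}}{x{\left(-34,-25 \right)}} = \frac{\frac{3193}{-2338} - \frac{2706}{3 \left(-1\right)^{2}}}{3 \frac{1}{48 - 34} \left(-44 - -34\right)} = \frac{3193 \left(- \frac{1}{2338}\right) - \frac{2706}{3 \cdot 1}}{3 \cdot \frac{1}{14} \left(-44 + 34\right)} = \frac{- \frac{3193}{2338} - \frac{2706}{3}}{3 \cdot \frac{1}{14} \left(-10\right)} = \frac{- \frac{3193}{2338} - 902}{- \frac{15}{7}} = \left(- \frac{3193}{2338} - 902\right) \left(- \frac{7}{15}\right) = \left(- \frac{2112069}{2338}\right) \left(- \frac{7}{15}\right) = \frac{704023}{1670}$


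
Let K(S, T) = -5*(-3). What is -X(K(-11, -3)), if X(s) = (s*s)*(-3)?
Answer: 675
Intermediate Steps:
K(S, T) = 15
X(s) = -3*s**2 (X(s) = s**2*(-3) = -3*s**2)
-X(K(-11, -3)) = -(-3)*15**2 = -(-3)*225 = -1*(-675) = 675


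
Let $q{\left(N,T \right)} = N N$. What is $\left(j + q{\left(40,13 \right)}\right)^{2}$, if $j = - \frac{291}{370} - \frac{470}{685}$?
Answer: $\frac{6565756047598609}{2569476100} \approx 2.5553 \cdot 10^{6}$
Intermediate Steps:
$q{\left(N,T \right)} = N^{2}$
$j = - \frac{74647}{50690}$ ($j = \left(-291\right) \frac{1}{370} - \frac{94}{137} = - \frac{291}{370} - \frac{94}{137} = - \frac{74647}{50690} \approx -1.4726$)
$\left(j + q{\left(40,13 \right)}\right)^{2} = \left(- \frac{74647}{50690} + 40^{2}\right)^{2} = \left(- \frac{74647}{50690} + 1600\right)^{2} = \left(\frac{81029353}{50690}\right)^{2} = \frac{6565756047598609}{2569476100}$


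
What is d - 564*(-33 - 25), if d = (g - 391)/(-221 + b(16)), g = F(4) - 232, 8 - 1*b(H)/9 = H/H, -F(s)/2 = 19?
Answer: 5169157/158 ≈ 32716.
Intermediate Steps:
F(s) = -38 (F(s) = -2*19 = -38)
b(H) = 63 (b(H) = 72 - 9*H/H = 72 - 9*1 = 72 - 9 = 63)
g = -270 (g = -38 - 232 = -270)
d = 661/158 (d = (-270 - 391)/(-221 + 63) = -661/(-158) = -661*(-1/158) = 661/158 ≈ 4.1835)
d - 564*(-33 - 25) = 661/158 - 564*(-33 - 25) = 661/158 - 564*(-58) = 661/158 + 32712 = 5169157/158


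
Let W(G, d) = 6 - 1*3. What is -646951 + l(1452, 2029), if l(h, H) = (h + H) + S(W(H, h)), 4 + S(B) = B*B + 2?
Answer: -643463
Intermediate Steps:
W(G, d) = 3 (W(G, d) = 6 - 3 = 3)
S(B) = -2 + B**2 (S(B) = -4 + (B*B + 2) = -4 + (B**2 + 2) = -4 + (2 + B**2) = -2 + B**2)
l(h, H) = 7 + H + h (l(h, H) = (h + H) + (-2 + 3**2) = (H + h) + (-2 + 9) = (H + h) + 7 = 7 + H + h)
-646951 + l(1452, 2029) = -646951 + (7 + 2029 + 1452) = -646951 + 3488 = -643463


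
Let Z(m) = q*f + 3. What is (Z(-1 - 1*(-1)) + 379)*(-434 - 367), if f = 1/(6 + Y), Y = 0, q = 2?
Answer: -306249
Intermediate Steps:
f = ⅙ (f = 1/(6 + 0) = 1/6 = ⅙ ≈ 0.16667)
Z(m) = 10/3 (Z(m) = 2*(⅙) + 3 = ⅓ + 3 = 10/3)
(Z(-1 - 1*(-1)) + 379)*(-434 - 367) = (10/3 + 379)*(-434 - 367) = (1147/3)*(-801) = -306249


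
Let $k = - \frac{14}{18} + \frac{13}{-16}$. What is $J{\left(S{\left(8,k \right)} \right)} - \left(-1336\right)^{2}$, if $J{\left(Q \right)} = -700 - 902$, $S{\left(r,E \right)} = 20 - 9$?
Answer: $-1786498$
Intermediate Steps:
$k = - \frac{229}{144}$ ($k = \left(-14\right) \frac{1}{18} + 13 \left(- \frac{1}{16}\right) = - \frac{7}{9} - \frac{13}{16} = - \frac{229}{144} \approx -1.5903$)
$S{\left(r,E \right)} = 11$
$J{\left(Q \right)} = -1602$
$J{\left(S{\left(8,k \right)} \right)} - \left(-1336\right)^{2} = -1602 - \left(-1336\right)^{2} = -1602 - 1784896 = -1786498$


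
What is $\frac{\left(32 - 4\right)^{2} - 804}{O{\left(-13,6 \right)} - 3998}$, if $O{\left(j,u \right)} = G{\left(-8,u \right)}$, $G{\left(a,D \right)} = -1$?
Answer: $\frac{20}{3999} \approx 0.0050012$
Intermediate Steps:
$O{\left(j,u \right)} = -1$
$\frac{\left(32 - 4\right)^{2} - 804}{O{\left(-13,6 \right)} - 3998} = \frac{\left(32 - 4\right)^{2} - 804}{-1 - 3998} = \frac{28^{2} - 804}{-3999} = \left(784 - 804\right) \left(- \frac{1}{3999}\right) = \left(-20\right) \left(- \frac{1}{3999}\right) = \frac{20}{3999}$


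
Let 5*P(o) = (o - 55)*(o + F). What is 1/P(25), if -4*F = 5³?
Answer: 2/75 ≈ 0.026667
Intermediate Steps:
F = -125/4 (F = -¼*5³ = -¼*125 = -125/4 ≈ -31.250)
P(o) = (-55 + o)*(-125/4 + o)/5 (P(o) = ((o - 55)*(o - 125/4))/5 = ((-55 + o)*(-125/4 + o))/5 = (-55 + o)*(-125/4 + o)/5)
1/P(25) = 1/(1375/4 - 69/4*25 + (⅕)*25²) = 1/(1375/4 - 1725/4 + (⅕)*625) = 1/(1375/4 - 1725/4 + 125) = 1/(75/2) = 2/75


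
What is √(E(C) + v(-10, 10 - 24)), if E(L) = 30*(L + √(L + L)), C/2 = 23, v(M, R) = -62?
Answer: √(1318 + 60*√23) ≈ 40.072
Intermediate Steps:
C = 46 (C = 2*23 = 46)
E(L) = 30*L + 30*√2*√L (E(L) = 30*(L + √(2*L)) = 30*(L + √2*√L) = 30*L + 30*√2*√L)
√(E(C) + v(-10, 10 - 24)) = √((30*46 + 30*√2*√46) - 62) = √((1380 + 60*√23) - 62) = √(1318 + 60*√23)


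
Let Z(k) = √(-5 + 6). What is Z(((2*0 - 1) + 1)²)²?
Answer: 1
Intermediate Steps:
Z(k) = 1 (Z(k) = √1 = 1)
Z(((2*0 - 1) + 1)²)² = 1² = 1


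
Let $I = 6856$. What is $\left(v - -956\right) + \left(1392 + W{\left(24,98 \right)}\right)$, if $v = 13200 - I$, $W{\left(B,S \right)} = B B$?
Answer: $9268$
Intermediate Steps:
$W{\left(B,S \right)} = B^{2}$
$v = 6344$ ($v = 13200 - 6856 = 6344$)
$\left(v - -956\right) + \left(1392 + W{\left(24,98 \right)}\right) = \left(6344 - -956\right) + \left(1392 + 24^{2}\right) = \left(6344 + 956\right) + \left(1392 + 576\right) = 7300 + 1968 = 9268$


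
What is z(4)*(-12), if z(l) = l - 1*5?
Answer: 12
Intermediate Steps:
z(l) = -5 + l (z(l) = l - 5 = -5 + l)
z(4)*(-12) = (-5 + 4)*(-12) = -1*(-12) = 12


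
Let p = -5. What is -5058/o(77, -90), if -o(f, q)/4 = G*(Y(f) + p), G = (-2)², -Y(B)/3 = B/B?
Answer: -2529/64 ≈ -39.516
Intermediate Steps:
Y(B) = -3 (Y(B) = -3*B/B = -3*1 = -3)
G = 4
o(f, q) = 128 (o(f, q) = -16*(-3 - 5) = -16*(-8) = -4*(-32) = 128)
-5058/o(77, -90) = -5058/128 = -5058*1/128 = -2529/64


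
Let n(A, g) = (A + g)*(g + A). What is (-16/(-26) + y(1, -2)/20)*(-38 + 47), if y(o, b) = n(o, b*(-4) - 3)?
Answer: 1413/65 ≈ 21.738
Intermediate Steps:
n(A, g) = (A + g)² (n(A, g) = (A + g)*(A + g) = (A + g)²)
y(o, b) = (-3 + o - 4*b)² (y(o, b) = (o + (b*(-4) - 3))² = (o + (-4*b - 3))² = (o + (-3 - 4*b))² = (-3 + o - 4*b)²)
(-16/(-26) + y(1, -2)/20)*(-38 + 47) = (-16/(-26) + (3 - 1*1 + 4*(-2))²/20)*(-38 + 47) = (-16*(-1/26) + (3 - 1 - 8)²*(1/20))*9 = (8/13 + (-6)²*(1/20))*9 = (8/13 + 36*(1/20))*9 = (8/13 + 9/5)*9 = (157/65)*9 = 1413/65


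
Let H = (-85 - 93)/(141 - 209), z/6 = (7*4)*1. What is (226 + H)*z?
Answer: 652932/17 ≈ 38408.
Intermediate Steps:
z = 168 (z = 6*((7*4)*1) = 6*(28*1) = 6*28 = 168)
H = 89/34 (H = -178/(-68) = -178*(-1/68) = 89/34 ≈ 2.6176)
(226 + H)*z = (226 + 89/34)*168 = (7773/34)*168 = 652932/17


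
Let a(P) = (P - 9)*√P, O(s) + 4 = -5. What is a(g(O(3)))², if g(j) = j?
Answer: -2916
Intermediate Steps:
O(s) = -9 (O(s) = -4 - 5 = -9)
a(P) = √P*(-9 + P) (a(P) = (-9 + P)*√P = √P*(-9 + P))
a(g(O(3)))² = (√(-9)*(-9 - 9))² = ((3*I)*(-18))² = (-54*I)² = -2916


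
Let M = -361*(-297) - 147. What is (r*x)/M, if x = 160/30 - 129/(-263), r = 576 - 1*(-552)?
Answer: 172772/2815941 ≈ 0.061355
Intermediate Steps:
M = 107070 (M = 107217 - 147 = 107070)
r = 1128 (r = 576 + 552 = 1128)
x = 4595/789 (x = 160*(1/30) - 129*(-1/263) = 16/3 + 129/263 = 4595/789 ≈ 5.8238)
(r*x)/M = (1128*(4595/789))/107070 = (1727720/263)*(1/107070) = 172772/2815941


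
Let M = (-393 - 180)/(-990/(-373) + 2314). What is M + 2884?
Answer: 2491885279/864112 ≈ 2883.8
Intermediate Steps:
M = -213729/864112 (M = -573/(-990*(-1/373) + 2314) = -573/(990/373 + 2314) = -573/864112/373 = -573*373/864112 = -213729/864112 ≈ -0.24734)
M + 2884 = -213729/864112 + 2884 = 2491885279/864112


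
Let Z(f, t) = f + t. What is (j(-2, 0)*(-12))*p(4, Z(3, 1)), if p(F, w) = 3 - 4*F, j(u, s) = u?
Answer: -312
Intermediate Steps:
(j(-2, 0)*(-12))*p(4, Z(3, 1)) = (-2*(-12))*(3 - 4*4) = 24*(3 - 16) = 24*(-13) = -312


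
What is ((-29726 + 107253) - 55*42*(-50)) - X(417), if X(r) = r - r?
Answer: 193027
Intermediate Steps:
X(r) = 0
((-29726 + 107253) - 55*42*(-50)) - X(417) = ((-29726 + 107253) - 55*42*(-50)) - 1*0 = (77527 - 2310*(-50)) + 0 = (77527 + 115500) + 0 = 193027 + 0 = 193027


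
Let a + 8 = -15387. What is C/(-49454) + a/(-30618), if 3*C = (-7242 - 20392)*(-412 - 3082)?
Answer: -492330287023/757091286 ≈ -650.29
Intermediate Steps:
a = -15395 (a = -8 - 15387 = -15395)
C = 96553196/3 (C = ((-7242 - 20392)*(-412 - 3082))/3 = (-27634*(-3494))/3 = (⅓)*96553196 = 96553196/3 ≈ 3.2184e+7)
C/(-49454) + a/(-30618) = (96553196/3)/(-49454) - 15395/(-30618) = (96553196/3)*(-1/49454) - 15395*(-1/30618) = -48276598/74181 + 15395/30618 = -492330287023/757091286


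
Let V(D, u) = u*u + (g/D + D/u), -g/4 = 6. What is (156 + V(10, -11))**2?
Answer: 226592809/3025 ≈ 74907.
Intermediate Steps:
g = -24 (g = -4*6 = -24)
V(D, u) = u**2 - 24/D + D/u (V(D, u) = u*u + (-24/D + D/u) = u**2 + (-24/D + D/u) = u**2 - 24/D + D/u)
(156 + V(10, -11))**2 = (156 + ((-11)**2 - 24/10 + 10/(-11)))**2 = (156 + (121 - 24*1/10 + 10*(-1/11)))**2 = (156 + (121 - 12/5 - 10/11))**2 = (156 + 6473/55)**2 = (15053/55)**2 = 226592809/3025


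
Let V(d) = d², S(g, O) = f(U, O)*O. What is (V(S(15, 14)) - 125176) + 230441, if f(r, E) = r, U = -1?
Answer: 105461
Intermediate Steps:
S(g, O) = -O
(V(S(15, 14)) - 125176) + 230441 = ((-1*14)² - 125176) + 230441 = ((-14)² - 125176) + 230441 = (196 - 125176) + 230441 = -124980 + 230441 = 105461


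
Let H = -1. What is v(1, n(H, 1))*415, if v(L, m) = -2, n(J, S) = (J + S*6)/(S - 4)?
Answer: -830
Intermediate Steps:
n(J, S) = (J + 6*S)/(-4 + S)
v(1, n(H, 1))*415 = -2*415 = -830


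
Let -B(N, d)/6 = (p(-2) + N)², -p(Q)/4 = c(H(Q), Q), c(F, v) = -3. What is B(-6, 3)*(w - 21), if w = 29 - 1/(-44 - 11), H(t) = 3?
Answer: -95256/55 ≈ -1731.9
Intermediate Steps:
p(Q) = 12 (p(Q) = -4*(-3) = 12)
B(N, d) = -6*(12 + N)²
w = 1596/55 (w = 29 - 1/(-55) = 29 - 1*(-1/55) = 29 + 1/55 = 1596/55 ≈ 29.018)
B(-6, 3)*(w - 21) = (-6*(12 - 6)²)*(1596/55 - 21) = -6*6²*(441/55) = -6*36*(441/55) = -216*441/55 = -95256/55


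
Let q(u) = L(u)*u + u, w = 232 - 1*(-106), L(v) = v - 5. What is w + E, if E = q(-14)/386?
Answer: 65360/193 ≈ 338.65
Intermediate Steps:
L(v) = -5 + v
w = 338 (w = 232 + 106 = 338)
q(u) = u + u*(-5 + u) (q(u) = (-5 + u)*u + u = u*(-5 + u) + u = u + u*(-5 + u))
E = 126/193 (E = -14*(-4 - 14)/386 = -14*(-18)*(1/386) = 252*(1/386) = 126/193 ≈ 0.65285)
w + E = 338 + 126/193 = 65360/193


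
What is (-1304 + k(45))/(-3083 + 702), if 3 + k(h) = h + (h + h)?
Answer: 1172/2381 ≈ 0.49223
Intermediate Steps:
k(h) = -3 + 3*h (k(h) = -3 + (h + (h + h)) = -3 + (h + 2*h) = -3 + 3*h)
(-1304 + k(45))/(-3083 + 702) = (-1304 + (-3 + 3*45))/(-3083 + 702) = (-1304 + (-3 + 135))/(-2381) = (-1304 + 132)*(-1/2381) = -1172*(-1/2381) = 1172/2381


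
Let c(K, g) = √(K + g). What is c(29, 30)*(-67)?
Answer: -67*√59 ≈ -514.64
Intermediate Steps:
c(29, 30)*(-67) = √(29 + 30)*(-67) = √59*(-67) = -67*√59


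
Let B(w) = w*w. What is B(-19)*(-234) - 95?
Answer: -84569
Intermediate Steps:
B(w) = w²
B(-19)*(-234) - 95 = (-19)²*(-234) - 95 = 361*(-234) - 95 = -84474 - 95 = -84569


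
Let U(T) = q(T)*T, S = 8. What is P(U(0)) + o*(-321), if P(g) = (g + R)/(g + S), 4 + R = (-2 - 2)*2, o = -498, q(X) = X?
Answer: 319713/2 ≈ 1.5986e+5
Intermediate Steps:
R = -12 (R = -4 + (-2 - 2)*2 = -4 - 4*2 = -4 - 8 = -12)
U(T) = T² (U(T) = T*T = T²)
P(g) = (-12 + g)/(8 + g) (P(g) = (g - 12)/(g + 8) = (-12 + g)/(8 + g))
P(U(0)) + o*(-321) = (-12 + 0²)/(8 + 0²) - 498*(-321) = (-12 + 0)/(8 + 0) + 159858 = -12/8 + 159858 = (⅛)*(-12) + 159858 = -3/2 + 159858 = 319713/2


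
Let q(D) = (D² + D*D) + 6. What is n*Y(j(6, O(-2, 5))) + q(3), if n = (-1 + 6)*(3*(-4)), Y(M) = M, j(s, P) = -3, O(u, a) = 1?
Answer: 204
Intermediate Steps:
q(D) = 6 + 2*D² (q(D) = (D² + D²) + 6 = 2*D² + 6 = 6 + 2*D²)
n = -60 (n = 5*(-12) = -60)
n*Y(j(6, O(-2, 5))) + q(3) = -60*(-3) + (6 + 2*3²) = 180 + (6 + 2*9) = 180 + (6 + 18) = 180 + 24 = 204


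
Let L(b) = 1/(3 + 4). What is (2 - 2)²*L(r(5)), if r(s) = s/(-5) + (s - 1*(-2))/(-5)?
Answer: 0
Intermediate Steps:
r(s) = -⅖ - 2*s/5 (r(s) = s*(-⅕) + (s + 2)*(-⅕) = -s/5 + (2 + s)*(-⅕) = -s/5 + (-⅖ - s/5) = -⅖ - 2*s/5)
L(b) = ⅐ (L(b) = 1/7 = ⅐)
(2 - 2)²*L(r(5)) = (2 - 2)²*(⅐) = 0²*(⅐) = 0*(⅐) = 0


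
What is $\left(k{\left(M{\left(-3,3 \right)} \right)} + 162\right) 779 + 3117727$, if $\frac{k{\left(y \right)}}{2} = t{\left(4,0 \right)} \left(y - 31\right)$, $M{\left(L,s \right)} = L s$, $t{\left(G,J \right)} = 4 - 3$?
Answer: $3181605$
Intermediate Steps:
$t{\left(G,J \right)} = 1$
$k{\left(y \right)} = -62 + 2 y$ ($k{\left(y \right)} = 2 \cdot 1 \left(y - 31\right) = 2 \cdot 1 \left(-31 + y\right) = 2 \left(-31 + y\right) = -62 + 2 y$)
$\left(k{\left(M{\left(-3,3 \right)} \right)} + 162\right) 779 + 3117727 = \left(\left(-62 + 2 \left(\left(-3\right) 3\right)\right) + 162\right) 779 + 3117727 = \left(\left(-62 + 2 \left(-9\right)\right) + 162\right) 779 + 3117727 = \left(\left(-62 - 18\right) + 162\right) 779 + 3117727 = \left(-80 + 162\right) 779 + 3117727 = 82 \cdot 779 + 3117727 = 63878 + 3117727 = 3181605$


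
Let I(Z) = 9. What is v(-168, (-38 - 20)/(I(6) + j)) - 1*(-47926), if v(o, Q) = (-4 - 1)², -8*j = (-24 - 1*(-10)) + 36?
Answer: 47951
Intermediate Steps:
j = -11/4 (j = -((-24 - 1*(-10)) + 36)/8 = -((-24 + 10) + 36)/8 = -(-14 + 36)/8 = -⅛*22 = -11/4 ≈ -2.7500)
v(o, Q) = 25 (v(o, Q) = (-5)² = 25)
v(-168, (-38 - 20)/(I(6) + j)) - 1*(-47926) = 25 - 1*(-47926) = 25 + 47926 = 47951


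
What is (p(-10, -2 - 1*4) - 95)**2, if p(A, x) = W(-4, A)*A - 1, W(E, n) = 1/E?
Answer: 34969/4 ≈ 8742.3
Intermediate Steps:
p(A, x) = -1 - A/4 (p(A, x) = A/(-4) - 1 = -A/4 - 1 = -1 - A/4)
(p(-10, -2 - 1*4) - 95)**2 = ((-1 - 1/4*(-10)) - 95)**2 = ((-1 + 5/2) - 95)**2 = (3/2 - 95)**2 = (-187/2)**2 = 34969/4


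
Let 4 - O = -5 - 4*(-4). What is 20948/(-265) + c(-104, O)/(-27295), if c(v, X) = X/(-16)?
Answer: -34522311/436720 ≈ -79.049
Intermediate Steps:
O = -7 (O = 4 - (-5 - 4*(-4)) = 4 - (-5 + 16) = 4 - 1*11 = 4 - 11 = -7)
c(v, X) = -X/16 (c(v, X) = X*(-1/16) = -X/16)
20948/(-265) + c(-104, O)/(-27295) = 20948/(-265) - 1/16*(-7)/(-27295) = 20948*(-1/265) + (7/16)*(-1/27295) = -20948/265 - 7/436720 = -34522311/436720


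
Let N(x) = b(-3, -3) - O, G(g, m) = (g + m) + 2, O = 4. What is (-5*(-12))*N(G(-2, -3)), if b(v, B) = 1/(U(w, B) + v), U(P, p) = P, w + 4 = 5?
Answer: -270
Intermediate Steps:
w = 1 (w = -4 + 5 = 1)
G(g, m) = 2 + g + m
b(v, B) = 1/(1 + v)
N(x) = -9/2 (N(x) = 1/(1 - 3) - 1*4 = 1/(-2) - 4 = -½ - 4 = -9/2)
(-5*(-12))*N(G(-2, -3)) = -5*(-12)*(-9/2) = 60*(-9/2) = -270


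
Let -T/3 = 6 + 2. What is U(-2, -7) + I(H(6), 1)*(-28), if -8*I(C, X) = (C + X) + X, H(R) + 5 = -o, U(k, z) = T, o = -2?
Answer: -55/2 ≈ -27.500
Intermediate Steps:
T = -24 (T = -3*(6 + 2) = -3*8 = -24)
U(k, z) = -24
H(R) = -3 (H(R) = -5 - 1*(-2) = -5 + 2 = -3)
I(C, X) = -X/4 - C/8 (I(C, X) = -((C + X) + X)/8 = -(C + 2*X)/8 = -X/4 - C/8)
U(-2, -7) + I(H(6), 1)*(-28) = -24 + (-¼*1 - ⅛*(-3))*(-28) = -24 + (-¼ + 3/8)*(-28) = -24 + (⅛)*(-28) = -24 - 7/2 = -55/2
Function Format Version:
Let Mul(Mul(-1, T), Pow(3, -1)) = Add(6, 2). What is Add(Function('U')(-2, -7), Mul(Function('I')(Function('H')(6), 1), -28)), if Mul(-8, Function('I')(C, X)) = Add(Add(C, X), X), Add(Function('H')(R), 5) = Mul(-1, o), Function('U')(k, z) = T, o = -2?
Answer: Rational(-55, 2) ≈ -27.500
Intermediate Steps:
T = -24 (T = Mul(-3, Add(6, 2)) = Mul(-3, 8) = -24)
Function('U')(k, z) = -24
Function('H')(R) = -3 (Function('H')(R) = Add(-5, Mul(-1, -2)) = Add(-5, 2) = -3)
Function('I')(C, X) = Add(Mul(Rational(-1, 4), X), Mul(Rational(-1, 8), C)) (Function('I')(C, X) = Mul(Rational(-1, 8), Add(Add(C, X), X)) = Mul(Rational(-1, 8), Add(C, Mul(2, X))) = Add(Mul(Rational(-1, 4), X), Mul(Rational(-1, 8), C)))
Add(Function('U')(-2, -7), Mul(Function('I')(Function('H')(6), 1), -28)) = Add(-24, Mul(Add(Mul(Rational(-1, 4), 1), Mul(Rational(-1, 8), -3)), -28)) = Add(-24, Mul(Add(Rational(-1, 4), Rational(3, 8)), -28)) = Add(-24, Mul(Rational(1, 8), -28)) = Add(-24, Rational(-7, 2)) = Rational(-55, 2)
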